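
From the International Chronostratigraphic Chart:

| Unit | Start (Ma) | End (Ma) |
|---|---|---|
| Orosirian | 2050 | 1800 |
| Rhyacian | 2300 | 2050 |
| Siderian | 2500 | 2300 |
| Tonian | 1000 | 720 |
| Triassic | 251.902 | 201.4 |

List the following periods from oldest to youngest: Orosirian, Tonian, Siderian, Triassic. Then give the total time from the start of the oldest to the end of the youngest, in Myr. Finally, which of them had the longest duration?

Siderian, Orosirian, Tonian, Triassic; total span 2298.6 Myr; longest is Tonian

From the excerpt: Orosirian 2050–1800; Tonian 1000–720; Siderian 2500–2300; Triassic 251.902–201.4 (Ma).
Larger Ma is earlier, so the oldest is Siderian and the youngest is Triassic; oldest to youngest: Siderian, Orosirian, Tonian, Triassic.
Oldest start 2500 minus youngest end 201.4 gives 2298.6 Myr overall.
Individual lengths (start − end): Triassic 50.502; Orosirian 250; Tonian 280; Siderian 200. The largest is Tonian at 280 Myr.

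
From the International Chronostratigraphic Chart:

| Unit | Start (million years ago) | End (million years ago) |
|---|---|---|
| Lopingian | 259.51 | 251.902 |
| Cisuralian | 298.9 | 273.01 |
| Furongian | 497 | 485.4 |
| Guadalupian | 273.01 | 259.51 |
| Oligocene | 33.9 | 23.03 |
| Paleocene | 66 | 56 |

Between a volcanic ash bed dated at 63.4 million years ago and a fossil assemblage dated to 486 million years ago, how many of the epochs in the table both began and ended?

486 Ma sits inside the Furongian (497–485.4) and 63.4 Ma inside the Paleocene (66–56); neither of those is wholly between the two dates.
The listed epochs lying completely between them are Cisuralian, Guadalupian, Lopingian — 3 in all.

3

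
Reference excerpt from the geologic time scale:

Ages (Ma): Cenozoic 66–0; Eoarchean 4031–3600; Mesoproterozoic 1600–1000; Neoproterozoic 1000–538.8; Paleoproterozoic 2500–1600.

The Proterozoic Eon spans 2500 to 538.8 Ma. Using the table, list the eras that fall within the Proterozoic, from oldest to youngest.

Paleoproterozoic, Mesoproterozoic, Neoproterozoic

Eras with both bounds inside 2500–538.8 Ma: Paleoproterozoic (2500–1600), Mesoproterozoic (1600–1000), Neoproterozoic (1000–538.8).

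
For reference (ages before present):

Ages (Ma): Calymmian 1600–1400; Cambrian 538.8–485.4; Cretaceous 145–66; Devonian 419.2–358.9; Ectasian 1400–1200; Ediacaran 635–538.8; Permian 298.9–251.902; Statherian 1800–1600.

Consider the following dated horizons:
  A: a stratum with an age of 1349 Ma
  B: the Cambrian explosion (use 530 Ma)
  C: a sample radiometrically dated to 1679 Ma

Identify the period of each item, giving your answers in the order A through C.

A: 1349 Ma lies in 1400–1200 Ma, so Ectasian.
B: 530 Ma lies in 538.8–485.4 Ma, so Cambrian.
C: 1679 Ma lies in 1800–1600 Ma, so Statherian.

A — Ectasian; B — Cambrian; C — Statherian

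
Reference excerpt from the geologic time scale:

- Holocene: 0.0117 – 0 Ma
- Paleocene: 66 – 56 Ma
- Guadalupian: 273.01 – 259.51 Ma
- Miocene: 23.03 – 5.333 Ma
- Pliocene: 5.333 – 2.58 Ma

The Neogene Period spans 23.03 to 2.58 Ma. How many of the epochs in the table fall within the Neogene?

Epochs inside 23.03–2.58 Ma: Miocene, Pliocene — 2 in total.

2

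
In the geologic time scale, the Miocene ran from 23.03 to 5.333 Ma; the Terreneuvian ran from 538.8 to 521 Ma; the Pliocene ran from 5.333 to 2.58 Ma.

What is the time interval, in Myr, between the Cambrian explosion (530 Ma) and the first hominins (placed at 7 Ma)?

523 million years

530 − 7 = 523 million years.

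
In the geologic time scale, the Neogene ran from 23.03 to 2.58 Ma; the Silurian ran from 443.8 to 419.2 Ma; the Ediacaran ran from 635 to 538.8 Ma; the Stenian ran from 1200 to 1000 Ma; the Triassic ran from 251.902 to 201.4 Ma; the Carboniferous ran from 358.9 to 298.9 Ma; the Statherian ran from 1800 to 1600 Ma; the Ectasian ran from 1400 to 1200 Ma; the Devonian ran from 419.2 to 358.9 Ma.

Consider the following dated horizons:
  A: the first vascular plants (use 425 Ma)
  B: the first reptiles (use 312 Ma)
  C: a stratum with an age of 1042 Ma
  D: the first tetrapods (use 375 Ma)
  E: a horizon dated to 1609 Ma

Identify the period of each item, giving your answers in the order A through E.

A — Silurian; B — Carboniferous; C — Stenian; D — Devonian; E — Statherian

A: 425 Ma lies in 443.8–419.2 Ma, so Silurian.
B: 312 Ma lies in 358.9–298.9 Ma, so Carboniferous.
C: 1042 Ma lies in 1200–1000 Ma, so Stenian.
D: 375 Ma lies in 419.2–358.9 Ma, so Devonian.
E: 1609 Ma lies in 1800–1600 Ma, so Statherian.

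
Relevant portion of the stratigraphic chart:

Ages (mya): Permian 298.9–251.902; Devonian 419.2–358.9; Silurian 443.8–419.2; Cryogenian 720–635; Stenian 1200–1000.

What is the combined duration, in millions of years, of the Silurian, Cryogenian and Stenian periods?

Duration is start − end for each: (443.8 − 419.2) + (720 − 635) + (1200 − 1000).
That is 24.6 + 85 + 200, which totals 309.6 million years.

309.6 million years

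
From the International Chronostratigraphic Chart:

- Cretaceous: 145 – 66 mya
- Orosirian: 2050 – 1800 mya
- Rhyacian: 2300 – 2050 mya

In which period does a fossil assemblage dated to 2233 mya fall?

2233 Ma lies between 2300 and 2050 Ma, so it falls in the Rhyacian.

Rhyacian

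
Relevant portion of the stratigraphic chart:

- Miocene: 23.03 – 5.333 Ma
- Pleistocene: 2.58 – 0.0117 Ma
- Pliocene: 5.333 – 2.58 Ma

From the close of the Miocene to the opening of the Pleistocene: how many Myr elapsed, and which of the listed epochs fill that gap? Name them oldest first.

End of Miocene = 5.333 Ma; start of Pleistocene = 2.58 Ma.
Gap = 5.333 − 2.58 = 2.753 Myr.
Epochs wholly inside 5.333–2.58 Ma: Pliocene (5.333–2.58).

2.753 million years; Pliocene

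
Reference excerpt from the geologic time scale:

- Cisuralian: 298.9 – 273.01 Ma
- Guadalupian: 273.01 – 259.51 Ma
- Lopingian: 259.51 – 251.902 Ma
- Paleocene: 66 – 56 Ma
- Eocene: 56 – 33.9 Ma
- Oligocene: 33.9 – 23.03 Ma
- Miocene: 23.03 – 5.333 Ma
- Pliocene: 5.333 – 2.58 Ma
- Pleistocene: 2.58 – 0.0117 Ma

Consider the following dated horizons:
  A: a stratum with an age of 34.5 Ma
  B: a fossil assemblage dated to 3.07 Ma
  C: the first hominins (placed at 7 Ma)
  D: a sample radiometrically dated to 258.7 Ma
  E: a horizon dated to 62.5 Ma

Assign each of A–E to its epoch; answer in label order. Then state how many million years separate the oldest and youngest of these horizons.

A: 34.5 Ma lies in 56–33.9 Ma, so Eocene.
B: 3.07 Ma lies in 5.333–2.58 Ma, so Pliocene.
C: 7 Ma lies in 23.03–5.333 Ma, so Miocene.
D: 258.7 Ma lies in 259.51–251.902 Ma, so Lopingian.
E: 62.5 Ma lies in 66–56 Ma, so Paleocene.
Oldest = 258.7 Ma, youngest = 3.07 Ma → span 255.63 Myr.

A — Eocene; B — Pliocene; C — Miocene; D — Lopingian; E — Paleocene; span 255.63 million years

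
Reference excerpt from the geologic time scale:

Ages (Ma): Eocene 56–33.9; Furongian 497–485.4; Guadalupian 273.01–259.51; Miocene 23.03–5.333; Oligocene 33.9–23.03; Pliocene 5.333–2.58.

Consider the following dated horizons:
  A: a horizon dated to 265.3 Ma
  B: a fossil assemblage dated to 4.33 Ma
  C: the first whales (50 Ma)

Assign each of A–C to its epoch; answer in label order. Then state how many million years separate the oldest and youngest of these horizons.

Match each age against the start–end ranges in the excerpt: A = 265.3 Ma → Guadalupian (273.01–259.51); B = 4.33 Ma → Pliocene (5.333–2.58); C = 50 Ma → Eocene (56–33.9).
The largest age is 265.3 Ma and the smallest is 4.33 Ma; their difference is 260.97 Myr.

A — Guadalupian; B — Pliocene; C — Eocene; span 260.97 million years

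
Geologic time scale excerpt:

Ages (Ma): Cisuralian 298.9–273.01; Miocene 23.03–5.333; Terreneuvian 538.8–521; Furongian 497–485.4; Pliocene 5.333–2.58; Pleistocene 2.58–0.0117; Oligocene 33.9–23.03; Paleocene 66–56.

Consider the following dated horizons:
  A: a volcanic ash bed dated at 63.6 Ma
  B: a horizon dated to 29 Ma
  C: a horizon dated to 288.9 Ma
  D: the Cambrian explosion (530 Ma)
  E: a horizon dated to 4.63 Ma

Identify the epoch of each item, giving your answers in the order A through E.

A — Paleocene; B — Oligocene; C — Cisuralian; D — Terreneuvian; E — Pliocene

A: 63.6 Ma lies in 66–56 Ma, so Paleocene.
B: 29 Ma lies in 33.9–23.03 Ma, so Oligocene.
C: 288.9 Ma lies in 298.9–273.01 Ma, so Cisuralian.
D: 530 Ma lies in 538.8–521 Ma, so Terreneuvian.
E: 4.63 Ma lies in 5.333–2.58 Ma, so Pliocene.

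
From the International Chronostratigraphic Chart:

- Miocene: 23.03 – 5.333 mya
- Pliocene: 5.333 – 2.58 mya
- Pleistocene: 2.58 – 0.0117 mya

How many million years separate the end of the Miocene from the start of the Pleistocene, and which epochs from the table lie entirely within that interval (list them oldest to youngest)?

End of Miocene = 5.333 Ma; start of Pleistocene = 2.58 Ma.
Gap = 5.333 − 2.58 = 2.753 Myr.
Epochs wholly inside 5.333–2.58 Ma: Pliocene (5.333–2.58).

2.753 million years; Pliocene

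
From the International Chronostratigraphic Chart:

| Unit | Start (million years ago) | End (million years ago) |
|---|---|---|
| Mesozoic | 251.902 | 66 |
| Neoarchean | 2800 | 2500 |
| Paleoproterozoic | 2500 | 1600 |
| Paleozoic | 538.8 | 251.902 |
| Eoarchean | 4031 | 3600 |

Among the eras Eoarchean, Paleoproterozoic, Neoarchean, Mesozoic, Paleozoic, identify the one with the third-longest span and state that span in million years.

Neoarchean, 300 million years

Durations: Eoarchean 431; Paleoproterozoic 900; Neoarchean 300; Mesozoic 185.902; Paleozoic 286.898 Myr.
Sorted longest-first: Paleoproterozoic (900), Eoarchean (431), Neoarchean (300), Paleozoic (286.898), Mesozoic (185.902).
The third longest is Neoarchean at 300 Myr.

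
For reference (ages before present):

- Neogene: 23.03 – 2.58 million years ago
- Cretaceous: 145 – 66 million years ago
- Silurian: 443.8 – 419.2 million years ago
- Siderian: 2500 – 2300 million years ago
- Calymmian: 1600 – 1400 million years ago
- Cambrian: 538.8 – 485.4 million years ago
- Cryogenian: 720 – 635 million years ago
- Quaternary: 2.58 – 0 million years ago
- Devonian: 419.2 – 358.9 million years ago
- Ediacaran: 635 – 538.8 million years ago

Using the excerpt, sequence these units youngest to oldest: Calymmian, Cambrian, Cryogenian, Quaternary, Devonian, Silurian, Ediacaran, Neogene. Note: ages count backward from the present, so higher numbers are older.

Quaternary, then Neogene, then Devonian, then Silurian, then Cambrian, then Ediacaran, then Cryogenian, then Calymmian

Sorting by start age (ascending Ma, since larger Ma = older): Quaternary start 2.58, Neogene start 23.03, Devonian start 419.2, Silurian start 443.8, Cambrian start 538.8, Ediacaran start 635, Cryogenian start 720, Calymmian start 1600.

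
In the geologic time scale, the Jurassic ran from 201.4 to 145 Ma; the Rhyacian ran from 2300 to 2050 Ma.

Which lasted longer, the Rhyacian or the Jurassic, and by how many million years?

Rhyacian, by 193.6 million years

Rhyacian: 2300 − 2050 = 250 Myr.
Jurassic: 201.4 − 145 = 56.4 Myr.
Difference: 250 − 56.4 = 193.6 Myr, so the Rhyacian was longer.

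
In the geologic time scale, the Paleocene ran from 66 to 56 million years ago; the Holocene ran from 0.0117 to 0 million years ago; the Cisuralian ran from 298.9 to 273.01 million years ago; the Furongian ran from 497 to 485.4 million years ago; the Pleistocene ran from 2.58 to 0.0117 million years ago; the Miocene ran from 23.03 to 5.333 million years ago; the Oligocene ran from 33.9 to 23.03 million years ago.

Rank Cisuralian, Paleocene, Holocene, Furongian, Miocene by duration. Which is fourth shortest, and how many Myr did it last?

Start − end for each: Cisuralian 298.9 − 273.01 = 25.89; Paleocene 66 − 56 = 10; Holocene 0.0117 − 0 = 0.0117; Furongian 497 − 485.4 = 11.6; Miocene 23.03 − 5.333 = 17.697.
Ranking these from shortest: Holocene < Paleocene < Furongian < Miocene < Cisuralian.
Position 4 in that ranking is Miocene, which lasted 17.697 Myr.

Miocene, 17.697 million years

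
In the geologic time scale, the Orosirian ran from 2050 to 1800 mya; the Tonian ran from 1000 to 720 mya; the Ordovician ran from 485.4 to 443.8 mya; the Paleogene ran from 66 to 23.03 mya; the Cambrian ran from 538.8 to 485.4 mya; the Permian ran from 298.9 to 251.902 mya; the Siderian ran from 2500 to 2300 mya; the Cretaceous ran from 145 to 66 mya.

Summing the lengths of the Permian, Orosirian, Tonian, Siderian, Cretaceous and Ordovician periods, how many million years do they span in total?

897.598 million years

Each duration: Permian = 46.998; Orosirian = 250; Tonian = 280; Siderian = 200; Cretaceous = 79; Ordovician = 41.6.
Sum: 46.998 + 250 + 280 + 200 + 79 + 41.6 = 897.598 Myr.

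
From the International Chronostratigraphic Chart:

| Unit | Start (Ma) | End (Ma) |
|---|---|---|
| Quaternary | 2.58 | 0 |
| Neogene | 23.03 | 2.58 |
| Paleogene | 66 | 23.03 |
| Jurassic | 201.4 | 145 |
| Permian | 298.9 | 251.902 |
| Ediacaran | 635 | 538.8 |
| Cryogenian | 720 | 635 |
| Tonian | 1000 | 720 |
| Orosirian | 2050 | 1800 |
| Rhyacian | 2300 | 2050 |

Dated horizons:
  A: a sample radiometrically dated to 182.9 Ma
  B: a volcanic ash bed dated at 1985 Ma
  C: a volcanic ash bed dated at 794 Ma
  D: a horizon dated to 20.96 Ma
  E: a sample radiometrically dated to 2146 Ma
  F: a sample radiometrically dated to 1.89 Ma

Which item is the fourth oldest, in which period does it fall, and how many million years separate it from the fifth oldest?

Sorted oldest-first by Ma: E (2146), B (1985), C (794), A (182.9), D (20.96), F (1.89).
The fourth oldest is A at 182.9 Ma, which lies in 201.4–145 Ma: the Jurassic.
The fifth oldest is D at 20.96 Ma; separation = |182.9 − 20.96| = 161.94 Myr.

A, in the Jurassic; 161.94 million years to D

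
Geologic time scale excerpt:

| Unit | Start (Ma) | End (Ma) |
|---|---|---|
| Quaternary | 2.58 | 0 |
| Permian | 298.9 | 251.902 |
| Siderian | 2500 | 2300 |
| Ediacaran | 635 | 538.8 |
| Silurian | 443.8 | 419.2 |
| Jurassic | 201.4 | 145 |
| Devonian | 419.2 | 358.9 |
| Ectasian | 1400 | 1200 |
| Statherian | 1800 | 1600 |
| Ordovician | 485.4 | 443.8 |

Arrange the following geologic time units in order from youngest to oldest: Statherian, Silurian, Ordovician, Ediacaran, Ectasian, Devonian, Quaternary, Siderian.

Quaternary, Devonian, Silurian, Ordovician, Ediacaran, Ectasian, Statherian, Siderian

Read off each span (Ma): Statherian 1800–1600; Silurian 443.8–419.2; Ordovician 485.4–443.8; Ediacaran 635–538.8; Ectasian 1400–1200; Devonian 419.2–358.9; Quaternary 2.58–0; Siderian 2500–2300.
Larger Ma is older, so oldest→youngest is Siderian, Statherian, Ectasian, Ediacaran, Ordovician, Silurian, Devonian, Quaternary; reverse it for youngest→oldest.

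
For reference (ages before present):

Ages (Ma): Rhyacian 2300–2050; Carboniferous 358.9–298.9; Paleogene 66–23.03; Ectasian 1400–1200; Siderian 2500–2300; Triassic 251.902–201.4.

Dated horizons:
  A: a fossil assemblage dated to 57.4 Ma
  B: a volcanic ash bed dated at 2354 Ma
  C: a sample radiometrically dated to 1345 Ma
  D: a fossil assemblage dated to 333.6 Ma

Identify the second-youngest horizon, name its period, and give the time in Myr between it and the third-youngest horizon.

Sorted youngest-first by Ma: A (57.4), D (333.6), C (1345), B (2354).
The second youngest is D at 333.6 Ma, which lies in 358.9–298.9 Ma: the Carboniferous.
The third youngest is C at 1345 Ma; separation = |333.6 − 1345| = 1011.4 Myr.

D, in the Carboniferous; 1011.4 million years to C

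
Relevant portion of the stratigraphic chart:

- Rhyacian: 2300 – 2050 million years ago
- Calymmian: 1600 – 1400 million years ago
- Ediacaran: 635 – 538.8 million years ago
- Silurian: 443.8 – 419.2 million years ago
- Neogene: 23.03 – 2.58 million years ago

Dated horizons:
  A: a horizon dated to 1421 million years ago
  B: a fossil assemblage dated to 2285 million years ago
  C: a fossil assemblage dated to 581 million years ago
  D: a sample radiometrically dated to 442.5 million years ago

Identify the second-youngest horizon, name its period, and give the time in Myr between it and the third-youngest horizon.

C, in the Ediacaran; 840 million years to A

Smaller Ma means younger, so youngest first: D 442.5 < C 581 < A 1421 < B 2285.
Counting 2 along gives C (581 Ma); the excerpt puts that inside the Ediacaran, 635–538.8 Ma.
Next in line is A (1421 Ma), and 1421 − 581 = 840 Myr.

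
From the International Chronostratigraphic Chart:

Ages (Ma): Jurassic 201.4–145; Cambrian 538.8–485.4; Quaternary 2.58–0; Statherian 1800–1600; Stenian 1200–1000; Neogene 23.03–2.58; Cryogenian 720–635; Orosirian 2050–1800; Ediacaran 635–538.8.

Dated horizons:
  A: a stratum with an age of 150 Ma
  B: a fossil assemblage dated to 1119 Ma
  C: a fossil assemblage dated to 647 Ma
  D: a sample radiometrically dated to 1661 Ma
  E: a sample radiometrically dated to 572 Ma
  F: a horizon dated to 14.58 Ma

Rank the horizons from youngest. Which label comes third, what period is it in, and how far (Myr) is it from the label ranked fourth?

Sorted youngest-first by Ma: F (14.58), A (150), E (572), C (647), B (1119), D (1661).
The third youngest is E at 572 Ma, which lies in 635–538.8 Ma: the Ediacaran.
The fourth youngest is C at 647 Ma; separation = |572 − 647| = 75 Myr.

E, in the Ediacaran; 75 million years to C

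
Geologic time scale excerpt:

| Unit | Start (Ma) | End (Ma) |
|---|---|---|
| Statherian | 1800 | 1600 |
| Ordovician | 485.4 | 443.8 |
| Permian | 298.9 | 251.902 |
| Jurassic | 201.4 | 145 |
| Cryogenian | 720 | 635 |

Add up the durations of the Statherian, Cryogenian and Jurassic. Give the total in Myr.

341.4 million years

Duration is start − end for each: (1800 − 1600) + (720 − 635) + (201.4 − 145).
That is 200 + 85 + 56.4, which totals 341.4 million years.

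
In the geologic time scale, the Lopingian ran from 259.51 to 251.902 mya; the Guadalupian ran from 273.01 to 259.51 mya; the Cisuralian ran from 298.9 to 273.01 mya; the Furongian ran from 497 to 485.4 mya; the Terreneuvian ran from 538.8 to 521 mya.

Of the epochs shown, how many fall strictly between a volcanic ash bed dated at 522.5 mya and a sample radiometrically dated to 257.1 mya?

3

522.5 Ma sits inside the Terreneuvian (538.8–521) and 257.1 Ma inside the Lopingian (259.51–251.902); neither of those is wholly between the two dates.
The listed epochs lying completely between them are Furongian, Cisuralian, Guadalupian — 3 in all.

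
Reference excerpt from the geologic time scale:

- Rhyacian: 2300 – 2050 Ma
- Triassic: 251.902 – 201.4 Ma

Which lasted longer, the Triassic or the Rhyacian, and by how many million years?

Triassic: 251.902 − 201.4 = 50.502 Myr.
Rhyacian: 2300 − 2050 = 250 Myr.
Difference: 250 − 50.502 = 199.498 Myr, so the Rhyacian was longer.

Rhyacian, by 199.498 million years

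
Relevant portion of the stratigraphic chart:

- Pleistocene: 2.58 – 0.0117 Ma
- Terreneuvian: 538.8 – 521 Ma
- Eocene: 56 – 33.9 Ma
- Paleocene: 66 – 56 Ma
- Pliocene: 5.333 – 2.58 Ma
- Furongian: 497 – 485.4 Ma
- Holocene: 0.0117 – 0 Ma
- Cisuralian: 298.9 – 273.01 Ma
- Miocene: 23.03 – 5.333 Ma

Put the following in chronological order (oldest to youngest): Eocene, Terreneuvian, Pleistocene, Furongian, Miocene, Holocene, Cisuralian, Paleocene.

The oldest of these is Terreneuvian (starts 538.8 Ma) and the youngest is Holocene (ends 0 Ma).
In between, by decreasing start age: Furongian (497), Cisuralian (298.9), Paleocene (66), Eocene (56), Miocene (23.03), Pleistocene (2.58).

Terreneuvian, Furongian, Cisuralian, Paleocene, Eocene, Miocene, Pleistocene, Holocene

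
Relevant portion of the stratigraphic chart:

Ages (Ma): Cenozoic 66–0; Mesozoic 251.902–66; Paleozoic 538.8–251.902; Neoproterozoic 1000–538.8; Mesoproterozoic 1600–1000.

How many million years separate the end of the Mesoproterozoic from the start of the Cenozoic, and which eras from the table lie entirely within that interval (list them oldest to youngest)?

934 million years; Neoproterozoic, Paleozoic, Mesozoic

End of Mesoproterozoic = 1000 Ma; start of Cenozoic = 66 Ma.
Gap = 1000 − 66 = 934 Myr.
Eras wholly inside 1000–66 Ma: Neoproterozoic (1000–538.8), Paleozoic (538.8–251.902), Mesozoic (251.902–66).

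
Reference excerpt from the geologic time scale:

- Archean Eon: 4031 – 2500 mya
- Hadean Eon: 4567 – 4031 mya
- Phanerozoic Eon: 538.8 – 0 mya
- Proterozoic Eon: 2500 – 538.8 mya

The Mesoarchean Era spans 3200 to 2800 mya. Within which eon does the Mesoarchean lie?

The Mesoarchean (3200–2800 Ma) lies entirely within 4031–2500 Ma, the Archean Eon.

Archean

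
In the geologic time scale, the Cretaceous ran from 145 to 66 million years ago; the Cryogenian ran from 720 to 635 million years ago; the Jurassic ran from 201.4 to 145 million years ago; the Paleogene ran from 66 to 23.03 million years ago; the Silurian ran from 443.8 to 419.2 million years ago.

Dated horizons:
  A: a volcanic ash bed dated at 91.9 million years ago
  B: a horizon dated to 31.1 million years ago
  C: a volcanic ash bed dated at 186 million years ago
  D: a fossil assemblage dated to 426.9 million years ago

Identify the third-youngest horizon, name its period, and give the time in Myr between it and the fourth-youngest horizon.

Smaller Ma means younger, so youngest first: B 31.1 < A 91.9 < C 186 < D 426.9.
Counting 3 along gives C (186 Ma); the excerpt puts that inside the Jurassic, 201.4–145 Ma.
Next in line is D (426.9 Ma), and 426.9 − 186 = 240.9 Myr.

C, in the Jurassic; 240.9 million years to D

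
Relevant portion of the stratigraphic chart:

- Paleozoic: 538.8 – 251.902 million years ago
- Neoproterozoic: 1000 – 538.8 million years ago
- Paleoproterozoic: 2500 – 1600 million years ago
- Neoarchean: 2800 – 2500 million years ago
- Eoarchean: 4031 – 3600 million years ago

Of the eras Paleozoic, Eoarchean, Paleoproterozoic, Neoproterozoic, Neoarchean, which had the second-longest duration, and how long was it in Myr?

Start − end for each: Paleozoic 538.8 − 251.902 = 286.898; Eoarchean 4031 − 3600 = 431; Paleoproterozoic 2500 − 1600 = 900; Neoproterozoic 1000 − 538.8 = 461.2; Neoarchean 2800 − 2500 = 300.
Ranking these from longest: Paleoproterozoic > Neoproterozoic > Eoarchean > Neoarchean > Paleozoic.
Position 2 in that ranking is Neoproterozoic, which lasted 461.2 Myr.

Neoproterozoic, 461.2 million years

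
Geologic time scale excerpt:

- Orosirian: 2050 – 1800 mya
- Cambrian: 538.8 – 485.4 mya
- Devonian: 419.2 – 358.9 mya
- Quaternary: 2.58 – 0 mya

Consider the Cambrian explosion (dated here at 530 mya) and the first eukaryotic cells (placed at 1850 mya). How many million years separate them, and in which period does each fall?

1320 million years apart; the first in the Cambrian, the second in the Orosirian

Elapsed time: 1850 − 530 = 1320 Myr.
530 Ma lies within 538.8–485.4 Ma: Cambrian.
1850 Ma lies within 2050–1800 Ma: Orosirian.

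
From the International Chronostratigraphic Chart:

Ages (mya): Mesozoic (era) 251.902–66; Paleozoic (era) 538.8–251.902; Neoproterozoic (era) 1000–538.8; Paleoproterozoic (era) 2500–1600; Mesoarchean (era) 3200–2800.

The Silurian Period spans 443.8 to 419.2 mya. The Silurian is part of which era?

Paleozoic

The Silurian (443.8–419.2 Ma) lies entirely within 538.8–251.902 Ma, the Paleozoic Era.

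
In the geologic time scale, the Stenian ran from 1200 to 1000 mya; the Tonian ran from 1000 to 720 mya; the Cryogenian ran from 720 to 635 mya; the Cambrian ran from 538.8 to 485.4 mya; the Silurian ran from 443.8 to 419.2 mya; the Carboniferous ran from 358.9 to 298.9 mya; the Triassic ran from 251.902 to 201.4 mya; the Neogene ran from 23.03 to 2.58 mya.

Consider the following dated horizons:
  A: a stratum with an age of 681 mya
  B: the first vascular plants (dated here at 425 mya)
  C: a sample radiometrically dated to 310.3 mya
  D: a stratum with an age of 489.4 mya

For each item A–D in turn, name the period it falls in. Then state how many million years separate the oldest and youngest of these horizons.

A — Cryogenian; B — Silurian; C — Carboniferous; D — Cambrian; span 370.7 million years

A: 681 Ma lies in 720–635 Ma, so Cryogenian.
B: 425 Ma lies in 443.8–419.2 Ma, so Silurian.
C: 310.3 Ma lies in 358.9–298.9 Ma, so Carboniferous.
D: 489.4 Ma lies in 538.8–485.4 Ma, so Cambrian.
Oldest = 681 Ma, youngest = 310.3 Ma → span 370.7 Myr.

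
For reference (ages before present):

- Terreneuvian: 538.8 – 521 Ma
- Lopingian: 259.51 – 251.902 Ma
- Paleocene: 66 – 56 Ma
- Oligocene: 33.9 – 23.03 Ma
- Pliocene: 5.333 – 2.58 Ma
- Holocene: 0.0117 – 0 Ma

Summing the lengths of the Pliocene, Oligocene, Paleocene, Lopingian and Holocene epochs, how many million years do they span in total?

31.2427 million years

Duration is start − end for each: (5.333 − 2.58) + (33.9 − 23.03) + (66 − 56) + (259.51 − 251.902) + (0.0117 − 0).
That is 2.753 + 10.87 + 10 + 7.608 + 0.0117, which totals 31.2427 million years.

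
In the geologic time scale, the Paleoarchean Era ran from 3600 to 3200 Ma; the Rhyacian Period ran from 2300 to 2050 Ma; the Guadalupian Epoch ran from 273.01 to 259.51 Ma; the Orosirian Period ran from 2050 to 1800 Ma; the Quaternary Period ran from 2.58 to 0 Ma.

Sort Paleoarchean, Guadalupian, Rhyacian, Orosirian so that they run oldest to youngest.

Sorting by start age (descending Ma, since larger Ma = older): Paleoarchean began 3600, Rhyacian began 2300, Orosirian began 2050, Guadalupian began 273.01.

Paleoarchean, then Rhyacian, then Orosirian, then Guadalupian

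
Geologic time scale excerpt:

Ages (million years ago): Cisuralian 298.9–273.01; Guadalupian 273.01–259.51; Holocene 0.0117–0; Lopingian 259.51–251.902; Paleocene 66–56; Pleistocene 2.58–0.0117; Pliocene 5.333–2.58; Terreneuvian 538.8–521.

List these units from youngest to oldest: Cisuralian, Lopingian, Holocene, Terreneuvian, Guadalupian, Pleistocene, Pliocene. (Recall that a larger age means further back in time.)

Holocene, then Pleistocene, then Pliocene, then Lopingian, then Guadalupian, then Cisuralian, then Terreneuvian

Sorting by start age (ascending Ma, since larger Ma = older): Holocene began 0.0117, Pleistocene began 2.58, Pliocene began 5.333, Lopingian began 259.51, Guadalupian began 273.01, Cisuralian began 298.9, Terreneuvian began 538.8.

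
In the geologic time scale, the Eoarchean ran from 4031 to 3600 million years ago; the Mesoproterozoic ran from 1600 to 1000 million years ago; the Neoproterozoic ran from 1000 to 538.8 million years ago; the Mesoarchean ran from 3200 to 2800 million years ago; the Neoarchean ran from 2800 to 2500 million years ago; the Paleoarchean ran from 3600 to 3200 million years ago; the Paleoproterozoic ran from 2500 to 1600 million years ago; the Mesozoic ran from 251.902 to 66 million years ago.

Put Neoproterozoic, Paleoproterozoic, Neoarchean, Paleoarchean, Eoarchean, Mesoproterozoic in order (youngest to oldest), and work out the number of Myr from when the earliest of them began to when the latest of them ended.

Start ages (Ma): Eoarchean 4031, Paleoarchean 3600, Neoarchean 2800, Paleoproterozoic 2500, Mesoproterozoic 1600, Neoproterozoic 1000.
Ordered youngest to oldest: Neoproterozoic, Mesoproterozoic, Paleoproterozoic, Neoarchean, Paleoarchean, Eoarchean.
Span = 4031 − 538.8 = 3492.2 Myr.

Neoproterozoic, Mesoproterozoic, Paleoproterozoic, Neoarchean, Paleoarchean, Eoarchean; total span 3492.2 Myr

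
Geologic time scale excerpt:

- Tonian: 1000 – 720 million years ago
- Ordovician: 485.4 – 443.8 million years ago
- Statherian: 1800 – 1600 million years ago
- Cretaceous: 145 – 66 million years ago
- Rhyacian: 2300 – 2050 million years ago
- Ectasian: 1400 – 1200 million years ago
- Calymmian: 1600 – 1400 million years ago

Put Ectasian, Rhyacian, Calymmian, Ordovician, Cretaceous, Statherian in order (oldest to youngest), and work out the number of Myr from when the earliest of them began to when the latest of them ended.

Rhyacian, Statherian, Calymmian, Ectasian, Ordovician, Cretaceous; total span 2234 Myr

Start ages (Ma): Rhyacian 2300, Statherian 1800, Calymmian 1600, Ectasian 1400, Ordovician 485.4, Cretaceous 145.
Ordered oldest to youngest: Rhyacian, Statherian, Calymmian, Ectasian, Ordovician, Cretaceous.
Span = 2300 − 66 = 2234 Myr.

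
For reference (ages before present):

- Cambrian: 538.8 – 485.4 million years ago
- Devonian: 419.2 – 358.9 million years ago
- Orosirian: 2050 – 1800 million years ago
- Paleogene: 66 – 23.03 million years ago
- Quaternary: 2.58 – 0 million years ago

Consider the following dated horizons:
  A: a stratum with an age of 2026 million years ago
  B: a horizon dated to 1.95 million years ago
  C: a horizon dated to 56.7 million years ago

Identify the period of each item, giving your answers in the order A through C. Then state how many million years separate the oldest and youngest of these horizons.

A — Orosirian; B — Quaternary; C — Paleogene; span 2024.05 million years

A: 2026 Ma lies in 2050–1800 Ma, so Orosirian.
B: 1.95 Ma lies in 2.58–0 Ma, so Quaternary.
C: 56.7 Ma lies in 66–23.03 Ma, so Paleogene.
Oldest = 2026 Ma, youngest = 1.95 Ma → span 2024.05 Myr.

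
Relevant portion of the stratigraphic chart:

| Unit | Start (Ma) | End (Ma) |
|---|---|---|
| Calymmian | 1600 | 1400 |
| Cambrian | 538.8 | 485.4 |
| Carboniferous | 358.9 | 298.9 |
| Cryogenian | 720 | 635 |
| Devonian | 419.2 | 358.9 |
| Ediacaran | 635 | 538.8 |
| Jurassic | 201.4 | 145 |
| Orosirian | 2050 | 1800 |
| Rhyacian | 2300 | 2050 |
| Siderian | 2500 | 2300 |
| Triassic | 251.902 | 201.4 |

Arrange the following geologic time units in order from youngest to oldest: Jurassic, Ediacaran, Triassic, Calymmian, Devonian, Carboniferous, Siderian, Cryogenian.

The oldest of these is Siderian (starts 2500 Ma) and the youngest is Jurassic (ends 145 Ma).
In between, by decreasing start age: Calymmian (1600), Cryogenian (720), Ediacaran (635), Devonian (419.2), Carboniferous (358.9), Triassic (251.902).
Listing youngest first means reversing that sequence.

Jurassic → Triassic → Carboniferous → Devonian → Ediacaran → Cryogenian → Calymmian → Siderian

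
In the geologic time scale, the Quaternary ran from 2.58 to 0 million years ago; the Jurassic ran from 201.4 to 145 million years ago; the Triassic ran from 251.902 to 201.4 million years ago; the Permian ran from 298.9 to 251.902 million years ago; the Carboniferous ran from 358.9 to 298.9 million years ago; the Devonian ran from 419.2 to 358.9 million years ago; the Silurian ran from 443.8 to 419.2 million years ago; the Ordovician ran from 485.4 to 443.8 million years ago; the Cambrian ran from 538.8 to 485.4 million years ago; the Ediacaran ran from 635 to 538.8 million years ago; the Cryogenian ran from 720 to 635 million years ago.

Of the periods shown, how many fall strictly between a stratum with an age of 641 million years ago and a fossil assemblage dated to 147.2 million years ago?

8

641 Ma sits inside the Cryogenian (720–635) and 147.2 Ma inside the Jurassic (201.4–145); neither of those is wholly between the two dates.
The listed periods lying completely between them are Ediacaran, Cambrian, Ordovician, Silurian, Devonian, Carboniferous, Permian, Triassic — 8 in all.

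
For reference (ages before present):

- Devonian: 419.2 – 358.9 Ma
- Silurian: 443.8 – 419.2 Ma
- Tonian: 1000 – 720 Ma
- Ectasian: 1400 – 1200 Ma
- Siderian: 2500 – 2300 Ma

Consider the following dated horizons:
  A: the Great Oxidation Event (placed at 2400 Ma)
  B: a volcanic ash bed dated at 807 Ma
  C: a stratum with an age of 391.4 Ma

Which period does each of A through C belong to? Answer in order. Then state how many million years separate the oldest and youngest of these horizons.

A — Siderian; B — Tonian; C — Devonian; span 2008.6 million years

A: 2400 Ma lies in 2500–2300 Ma, so Siderian.
B: 807 Ma lies in 1000–720 Ma, so Tonian.
C: 391.4 Ma lies in 419.2–358.9 Ma, so Devonian.
Oldest = 2400 Ma, youngest = 391.4 Ma → span 2008.6 Myr.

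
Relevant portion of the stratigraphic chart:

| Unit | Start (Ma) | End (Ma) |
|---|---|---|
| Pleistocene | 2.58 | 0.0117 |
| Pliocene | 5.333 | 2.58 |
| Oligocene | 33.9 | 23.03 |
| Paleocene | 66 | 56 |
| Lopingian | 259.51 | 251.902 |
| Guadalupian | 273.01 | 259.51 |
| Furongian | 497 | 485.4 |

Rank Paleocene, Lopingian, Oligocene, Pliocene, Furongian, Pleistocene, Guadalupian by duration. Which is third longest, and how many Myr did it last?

Oligocene, 10.87 million years

Start − end for each: Paleocene 66 − 56 = 10; Lopingian 259.51 − 251.902 = 7.608; Oligocene 33.9 − 23.03 = 10.87; Pliocene 5.333 − 2.58 = 2.753; Furongian 497 − 485.4 = 11.6; Pleistocene 2.58 − 0.0117 = 2.5683; Guadalupian 273.01 − 259.51 = 13.5.
Ranking these from longest: Guadalupian > Furongian > Oligocene > Paleocene > Lopingian > Pliocene > Pleistocene.
Position 3 in that ranking is Oligocene, which lasted 10.87 Myr.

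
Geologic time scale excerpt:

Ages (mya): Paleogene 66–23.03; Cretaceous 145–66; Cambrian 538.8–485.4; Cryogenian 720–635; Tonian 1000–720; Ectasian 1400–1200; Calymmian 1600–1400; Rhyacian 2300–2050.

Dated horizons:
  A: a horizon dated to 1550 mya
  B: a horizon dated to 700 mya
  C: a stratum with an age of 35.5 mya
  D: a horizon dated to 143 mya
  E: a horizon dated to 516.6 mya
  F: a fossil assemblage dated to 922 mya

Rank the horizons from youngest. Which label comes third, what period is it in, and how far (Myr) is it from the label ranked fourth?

Sorted youngest-first by Ma: C (35.5), D (143), E (516.6), B (700), F (922), A (1550).
The third youngest is E at 516.6 Ma, which lies in 538.8–485.4 Ma: the Cambrian.
The fourth youngest is B at 700 Ma; separation = |516.6 − 700| = 183.4 Myr.

E, in the Cambrian; 183.4 million years to B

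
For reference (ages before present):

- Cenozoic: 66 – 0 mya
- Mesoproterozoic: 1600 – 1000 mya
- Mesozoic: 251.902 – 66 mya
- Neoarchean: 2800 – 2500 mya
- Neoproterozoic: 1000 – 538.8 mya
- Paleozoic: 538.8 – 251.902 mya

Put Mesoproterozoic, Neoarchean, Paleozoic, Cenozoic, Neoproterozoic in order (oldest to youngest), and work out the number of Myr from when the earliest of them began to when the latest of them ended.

Neoarchean, Mesoproterozoic, Neoproterozoic, Paleozoic, Cenozoic; total span 2800 Myr

Start ages (Ma): Neoarchean 2800, Mesoproterozoic 1600, Neoproterozoic 1000, Paleozoic 538.8, Cenozoic 66.
Ordered oldest to youngest: Neoarchean, Mesoproterozoic, Neoproterozoic, Paleozoic, Cenozoic.
Span = 2800 − 0 = 2800 Myr.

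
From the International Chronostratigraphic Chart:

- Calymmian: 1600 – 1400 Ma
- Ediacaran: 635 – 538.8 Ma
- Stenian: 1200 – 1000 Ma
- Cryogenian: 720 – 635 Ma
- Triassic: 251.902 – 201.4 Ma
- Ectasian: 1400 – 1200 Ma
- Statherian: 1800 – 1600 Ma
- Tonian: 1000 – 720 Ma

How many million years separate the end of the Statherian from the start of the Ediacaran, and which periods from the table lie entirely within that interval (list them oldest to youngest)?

The Statherian closes at 1600 Ma and the Ediacaran opens at 635 Ma, so the interval is 1600 − 635 = 965 Myr.
A period fits inside if it starts at or after 1600 Ma and ends at or before 635 Ma; oldest first that gives Calymmian, Ectasian, Stenian, Tonian, Cryogenian.

965 million years; Calymmian, Ectasian, Stenian, Tonian, Cryogenian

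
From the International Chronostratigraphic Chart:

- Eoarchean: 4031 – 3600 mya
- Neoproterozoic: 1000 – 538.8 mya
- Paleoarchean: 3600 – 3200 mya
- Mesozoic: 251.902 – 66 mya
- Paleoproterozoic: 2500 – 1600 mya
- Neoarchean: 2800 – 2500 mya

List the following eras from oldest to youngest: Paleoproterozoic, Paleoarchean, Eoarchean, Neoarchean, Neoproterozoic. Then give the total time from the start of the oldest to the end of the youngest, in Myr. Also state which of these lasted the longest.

Eoarchean → Paleoarchean → Neoarchean → Paleoproterozoic → Neoproterozoic; total span 3492.2 Myr; longest is Paleoproterozoic

From the excerpt: Paleoproterozoic 2500–1600; Paleoarchean 3600–3200; Eoarchean 4031–3600; Neoarchean 2800–2500; Neoproterozoic 1000–538.8 (Ma).
Larger Ma is earlier, so the oldest is Eoarchean and the youngest is Neoproterozoic; oldest to youngest: Eoarchean, Paleoarchean, Neoarchean, Paleoproterozoic, Neoproterozoic.
Oldest start 4031 minus youngest end 538.8 gives 3492.2 Myr overall.
Individual lengths (start − end): Neoproterozoic 461.2; Eoarchean 431; Neoarchean 300; Paleoarchean 400; Paleoproterozoic 900. The largest is Paleoproterozoic at 900 Myr.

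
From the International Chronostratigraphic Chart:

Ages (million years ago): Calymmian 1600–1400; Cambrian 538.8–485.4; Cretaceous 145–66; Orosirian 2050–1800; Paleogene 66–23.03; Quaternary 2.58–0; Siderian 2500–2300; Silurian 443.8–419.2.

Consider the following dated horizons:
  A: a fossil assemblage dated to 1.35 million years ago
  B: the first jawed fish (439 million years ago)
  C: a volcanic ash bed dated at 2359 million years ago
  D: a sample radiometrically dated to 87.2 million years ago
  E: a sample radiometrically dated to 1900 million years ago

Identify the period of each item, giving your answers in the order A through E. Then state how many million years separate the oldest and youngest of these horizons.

A: 1.35 Ma lies in 2.58–0 Ma, so Quaternary.
B: 439 Ma lies in 443.8–419.2 Ma, so Silurian.
C: 2359 Ma lies in 2500–2300 Ma, so Siderian.
D: 87.2 Ma lies in 145–66 Ma, so Cretaceous.
E: 1900 Ma lies in 2050–1800 Ma, so Orosirian.
Oldest = 2359 Ma, youngest = 1.35 Ma → span 2357.65 Myr.

A — Quaternary; B — Silurian; C — Siderian; D — Cretaceous; E — Orosirian; span 2357.65 million years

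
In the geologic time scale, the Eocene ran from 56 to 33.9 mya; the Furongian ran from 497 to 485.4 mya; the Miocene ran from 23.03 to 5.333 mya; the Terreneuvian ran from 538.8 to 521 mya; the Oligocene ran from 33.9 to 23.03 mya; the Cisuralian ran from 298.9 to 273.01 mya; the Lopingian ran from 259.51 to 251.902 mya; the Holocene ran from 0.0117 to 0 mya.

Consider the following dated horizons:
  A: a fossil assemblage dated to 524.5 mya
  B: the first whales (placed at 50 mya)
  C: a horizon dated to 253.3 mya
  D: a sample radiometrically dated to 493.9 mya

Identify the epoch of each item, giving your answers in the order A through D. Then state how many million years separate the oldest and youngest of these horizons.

A — Terreneuvian; B — Eocene; C — Lopingian; D — Furongian; span 474.5 million years

Match each age against the start–end ranges in the excerpt: A = 524.5 Ma → Terreneuvian (538.8–521); B = 50 Ma → Eocene (56–33.9); C = 253.3 Ma → Lopingian (259.51–251.902); D = 493.9 Ma → Furongian (497–485.4).
The largest age is 524.5 Ma and the smallest is 50 Ma; their difference is 474.5 Myr.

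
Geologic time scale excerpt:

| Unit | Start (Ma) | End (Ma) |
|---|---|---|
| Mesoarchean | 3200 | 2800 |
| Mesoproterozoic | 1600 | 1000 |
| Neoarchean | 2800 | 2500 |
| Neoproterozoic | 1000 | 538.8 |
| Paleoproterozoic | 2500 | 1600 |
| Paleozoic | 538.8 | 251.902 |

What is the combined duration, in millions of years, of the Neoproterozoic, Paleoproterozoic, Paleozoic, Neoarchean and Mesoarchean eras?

2348.098 million years

Duration is start − end for each: (1000 − 538.8) + (2500 − 1600) + (538.8 − 251.902) + (2800 − 2500) + (3200 − 2800).
That is 461.2 + 900 + 286.898 + 300 + 400, which totals 2348.098 million years.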